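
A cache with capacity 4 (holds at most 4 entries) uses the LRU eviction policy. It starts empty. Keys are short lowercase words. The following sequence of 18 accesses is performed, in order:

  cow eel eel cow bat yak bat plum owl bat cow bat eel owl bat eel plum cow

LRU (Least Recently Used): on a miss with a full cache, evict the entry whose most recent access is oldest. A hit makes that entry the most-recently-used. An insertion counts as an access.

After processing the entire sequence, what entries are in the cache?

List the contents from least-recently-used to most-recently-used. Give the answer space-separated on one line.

LRU simulation (capacity=4):
  1. access cow: MISS. Cache (LRU->MRU): [cow]
  2. access eel: MISS. Cache (LRU->MRU): [cow eel]
  3. access eel: HIT. Cache (LRU->MRU): [cow eel]
  4. access cow: HIT. Cache (LRU->MRU): [eel cow]
  5. access bat: MISS. Cache (LRU->MRU): [eel cow bat]
  6. access yak: MISS. Cache (LRU->MRU): [eel cow bat yak]
  7. access bat: HIT. Cache (LRU->MRU): [eel cow yak bat]
  8. access plum: MISS, evict eel. Cache (LRU->MRU): [cow yak bat plum]
  9. access owl: MISS, evict cow. Cache (LRU->MRU): [yak bat plum owl]
  10. access bat: HIT. Cache (LRU->MRU): [yak plum owl bat]
  11. access cow: MISS, evict yak. Cache (LRU->MRU): [plum owl bat cow]
  12. access bat: HIT. Cache (LRU->MRU): [plum owl cow bat]
  13. access eel: MISS, evict plum. Cache (LRU->MRU): [owl cow bat eel]
  14. access owl: HIT. Cache (LRU->MRU): [cow bat eel owl]
  15. access bat: HIT. Cache (LRU->MRU): [cow eel owl bat]
  16. access eel: HIT. Cache (LRU->MRU): [cow owl bat eel]
  17. access plum: MISS, evict cow. Cache (LRU->MRU): [owl bat eel plum]
  18. access cow: MISS, evict owl. Cache (LRU->MRU): [bat eel plum cow]
Total: 8 hits, 10 misses, 6 evictions

Answer: bat eel plum cow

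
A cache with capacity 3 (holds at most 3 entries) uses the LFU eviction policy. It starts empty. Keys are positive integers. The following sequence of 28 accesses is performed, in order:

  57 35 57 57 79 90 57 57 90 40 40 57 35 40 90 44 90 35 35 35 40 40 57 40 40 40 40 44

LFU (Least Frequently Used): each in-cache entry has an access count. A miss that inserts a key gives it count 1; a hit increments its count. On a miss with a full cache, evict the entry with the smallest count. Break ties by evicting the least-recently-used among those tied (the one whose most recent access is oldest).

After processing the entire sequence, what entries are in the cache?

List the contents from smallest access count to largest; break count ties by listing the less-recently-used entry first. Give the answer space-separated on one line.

Answer: 44 57 40

Derivation:
LFU simulation (capacity=3):
  1. access 57: MISS. Cache: [57(c=1)]
  2. access 35: MISS. Cache: [57(c=1) 35(c=1)]
  3. access 57: HIT, count now 2. Cache: [35(c=1) 57(c=2)]
  4. access 57: HIT, count now 3. Cache: [35(c=1) 57(c=3)]
  5. access 79: MISS. Cache: [35(c=1) 79(c=1) 57(c=3)]
  6. access 90: MISS, evict 35(c=1). Cache: [79(c=1) 90(c=1) 57(c=3)]
  7. access 57: HIT, count now 4. Cache: [79(c=1) 90(c=1) 57(c=4)]
  8. access 57: HIT, count now 5. Cache: [79(c=1) 90(c=1) 57(c=5)]
  9. access 90: HIT, count now 2. Cache: [79(c=1) 90(c=2) 57(c=5)]
  10. access 40: MISS, evict 79(c=1). Cache: [40(c=1) 90(c=2) 57(c=5)]
  11. access 40: HIT, count now 2. Cache: [90(c=2) 40(c=2) 57(c=5)]
  12. access 57: HIT, count now 6. Cache: [90(c=2) 40(c=2) 57(c=6)]
  13. access 35: MISS, evict 90(c=2). Cache: [35(c=1) 40(c=2) 57(c=6)]
  14. access 40: HIT, count now 3. Cache: [35(c=1) 40(c=3) 57(c=6)]
  15. access 90: MISS, evict 35(c=1). Cache: [90(c=1) 40(c=3) 57(c=6)]
  16. access 44: MISS, evict 90(c=1). Cache: [44(c=1) 40(c=3) 57(c=6)]
  17. access 90: MISS, evict 44(c=1). Cache: [90(c=1) 40(c=3) 57(c=6)]
  18. access 35: MISS, evict 90(c=1). Cache: [35(c=1) 40(c=3) 57(c=6)]
  19. access 35: HIT, count now 2. Cache: [35(c=2) 40(c=3) 57(c=6)]
  20. access 35: HIT, count now 3. Cache: [40(c=3) 35(c=3) 57(c=6)]
  21. access 40: HIT, count now 4. Cache: [35(c=3) 40(c=4) 57(c=6)]
  22. access 40: HIT, count now 5. Cache: [35(c=3) 40(c=5) 57(c=6)]
  23. access 57: HIT, count now 7. Cache: [35(c=3) 40(c=5) 57(c=7)]
  24. access 40: HIT, count now 6. Cache: [35(c=3) 40(c=6) 57(c=7)]
  25. access 40: HIT, count now 7. Cache: [35(c=3) 57(c=7) 40(c=7)]
  26. access 40: HIT, count now 8. Cache: [35(c=3) 57(c=7) 40(c=8)]
  27. access 40: HIT, count now 9. Cache: [35(c=3) 57(c=7) 40(c=9)]
  28. access 44: MISS, evict 35(c=3). Cache: [44(c=1) 57(c=7) 40(c=9)]
Total: 17 hits, 11 misses, 8 evictions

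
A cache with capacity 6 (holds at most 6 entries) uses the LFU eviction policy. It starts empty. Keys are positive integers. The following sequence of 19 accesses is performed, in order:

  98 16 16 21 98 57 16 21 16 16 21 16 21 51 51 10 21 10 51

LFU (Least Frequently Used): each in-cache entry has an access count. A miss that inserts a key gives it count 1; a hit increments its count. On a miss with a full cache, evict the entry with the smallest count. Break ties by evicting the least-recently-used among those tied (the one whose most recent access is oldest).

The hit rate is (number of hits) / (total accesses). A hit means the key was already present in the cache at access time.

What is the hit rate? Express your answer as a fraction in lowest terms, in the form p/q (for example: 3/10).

LFU simulation (capacity=6):
  1. access 98: MISS. Cache: [98(c=1)]
  2. access 16: MISS. Cache: [98(c=1) 16(c=1)]
  3. access 16: HIT, count now 2. Cache: [98(c=1) 16(c=2)]
  4. access 21: MISS. Cache: [98(c=1) 21(c=1) 16(c=2)]
  5. access 98: HIT, count now 2. Cache: [21(c=1) 16(c=2) 98(c=2)]
  6. access 57: MISS. Cache: [21(c=1) 57(c=1) 16(c=2) 98(c=2)]
  7. access 16: HIT, count now 3. Cache: [21(c=1) 57(c=1) 98(c=2) 16(c=3)]
  8. access 21: HIT, count now 2. Cache: [57(c=1) 98(c=2) 21(c=2) 16(c=3)]
  9. access 16: HIT, count now 4. Cache: [57(c=1) 98(c=2) 21(c=2) 16(c=4)]
  10. access 16: HIT, count now 5. Cache: [57(c=1) 98(c=2) 21(c=2) 16(c=5)]
  11. access 21: HIT, count now 3. Cache: [57(c=1) 98(c=2) 21(c=3) 16(c=5)]
  12. access 16: HIT, count now 6. Cache: [57(c=1) 98(c=2) 21(c=3) 16(c=6)]
  13. access 21: HIT, count now 4. Cache: [57(c=1) 98(c=2) 21(c=4) 16(c=6)]
  14. access 51: MISS. Cache: [57(c=1) 51(c=1) 98(c=2) 21(c=4) 16(c=6)]
  15. access 51: HIT, count now 2. Cache: [57(c=1) 98(c=2) 51(c=2) 21(c=4) 16(c=6)]
  16. access 10: MISS. Cache: [57(c=1) 10(c=1) 98(c=2) 51(c=2) 21(c=4) 16(c=6)]
  17. access 21: HIT, count now 5. Cache: [57(c=1) 10(c=1) 98(c=2) 51(c=2) 21(c=5) 16(c=6)]
  18. access 10: HIT, count now 2. Cache: [57(c=1) 98(c=2) 51(c=2) 10(c=2) 21(c=5) 16(c=6)]
  19. access 51: HIT, count now 3. Cache: [57(c=1) 98(c=2) 10(c=2) 51(c=3) 21(c=5) 16(c=6)]
Total: 13 hits, 6 misses, 0 evictions

Hit rate = 13/19

Answer: 13/19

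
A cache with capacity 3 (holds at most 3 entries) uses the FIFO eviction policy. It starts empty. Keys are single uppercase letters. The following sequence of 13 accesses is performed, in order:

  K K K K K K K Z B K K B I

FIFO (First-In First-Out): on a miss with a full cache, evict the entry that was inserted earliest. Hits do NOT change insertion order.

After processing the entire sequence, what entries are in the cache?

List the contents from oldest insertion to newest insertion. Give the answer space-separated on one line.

FIFO simulation (capacity=3):
  1. access K: MISS. Cache (old->new): [K]
  2. access K: HIT. Cache (old->new): [K]
  3. access K: HIT. Cache (old->new): [K]
  4. access K: HIT. Cache (old->new): [K]
  5. access K: HIT. Cache (old->new): [K]
  6. access K: HIT. Cache (old->new): [K]
  7. access K: HIT. Cache (old->new): [K]
  8. access Z: MISS. Cache (old->new): [K Z]
  9. access B: MISS. Cache (old->new): [K Z B]
  10. access K: HIT. Cache (old->new): [K Z B]
  11. access K: HIT. Cache (old->new): [K Z B]
  12. access B: HIT. Cache (old->new): [K Z B]
  13. access I: MISS, evict K. Cache (old->new): [Z B I]
Total: 9 hits, 4 misses, 1 evictions

Answer: Z B I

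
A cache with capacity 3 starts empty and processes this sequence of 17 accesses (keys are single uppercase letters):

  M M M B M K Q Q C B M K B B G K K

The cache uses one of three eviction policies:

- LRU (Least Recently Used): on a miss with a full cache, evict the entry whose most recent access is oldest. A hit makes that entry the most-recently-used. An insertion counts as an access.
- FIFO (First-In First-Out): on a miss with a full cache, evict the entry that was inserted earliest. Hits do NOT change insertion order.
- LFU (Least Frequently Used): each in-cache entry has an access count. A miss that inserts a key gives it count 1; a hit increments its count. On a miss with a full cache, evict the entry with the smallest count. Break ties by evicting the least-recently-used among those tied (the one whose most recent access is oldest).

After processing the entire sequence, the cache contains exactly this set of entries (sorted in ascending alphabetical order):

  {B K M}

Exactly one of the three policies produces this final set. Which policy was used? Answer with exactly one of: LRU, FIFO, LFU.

Simulating under each policy and comparing final sets:
  LRU: final set = {B G K} -> differs
  FIFO: final set = {G K M} -> differs
  LFU: final set = {B K M} -> MATCHES target
Only LFU produces the target set.

Answer: LFU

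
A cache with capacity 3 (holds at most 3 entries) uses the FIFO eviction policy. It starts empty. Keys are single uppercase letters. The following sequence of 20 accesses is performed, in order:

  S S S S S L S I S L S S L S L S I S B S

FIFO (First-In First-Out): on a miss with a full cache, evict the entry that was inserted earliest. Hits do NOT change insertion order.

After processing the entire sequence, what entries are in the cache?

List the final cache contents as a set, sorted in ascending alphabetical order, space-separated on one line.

Answer: B I S

Derivation:
FIFO simulation (capacity=3):
  1. access S: MISS. Cache (old->new): [S]
  2. access S: HIT. Cache (old->new): [S]
  3. access S: HIT. Cache (old->new): [S]
  4. access S: HIT. Cache (old->new): [S]
  5. access S: HIT. Cache (old->new): [S]
  6. access L: MISS. Cache (old->new): [S L]
  7. access S: HIT. Cache (old->new): [S L]
  8. access I: MISS. Cache (old->new): [S L I]
  9. access S: HIT. Cache (old->new): [S L I]
  10. access L: HIT. Cache (old->new): [S L I]
  11. access S: HIT. Cache (old->new): [S L I]
  12. access S: HIT. Cache (old->new): [S L I]
  13. access L: HIT. Cache (old->new): [S L I]
  14. access S: HIT. Cache (old->new): [S L I]
  15. access L: HIT. Cache (old->new): [S L I]
  16. access S: HIT. Cache (old->new): [S L I]
  17. access I: HIT. Cache (old->new): [S L I]
  18. access S: HIT. Cache (old->new): [S L I]
  19. access B: MISS, evict S. Cache (old->new): [L I B]
  20. access S: MISS, evict L. Cache (old->new): [I B S]
Total: 15 hits, 5 misses, 2 evictions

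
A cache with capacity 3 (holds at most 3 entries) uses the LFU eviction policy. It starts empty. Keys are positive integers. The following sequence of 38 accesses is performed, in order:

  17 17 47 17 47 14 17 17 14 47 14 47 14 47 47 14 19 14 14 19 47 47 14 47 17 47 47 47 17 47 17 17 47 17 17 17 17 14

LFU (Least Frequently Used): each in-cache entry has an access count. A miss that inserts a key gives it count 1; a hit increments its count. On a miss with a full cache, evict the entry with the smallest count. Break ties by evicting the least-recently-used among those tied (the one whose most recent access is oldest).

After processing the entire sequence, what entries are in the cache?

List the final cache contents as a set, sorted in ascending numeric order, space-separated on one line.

LFU simulation (capacity=3):
  1. access 17: MISS. Cache: [17(c=1)]
  2. access 17: HIT, count now 2. Cache: [17(c=2)]
  3. access 47: MISS. Cache: [47(c=1) 17(c=2)]
  4. access 17: HIT, count now 3. Cache: [47(c=1) 17(c=3)]
  5. access 47: HIT, count now 2. Cache: [47(c=2) 17(c=3)]
  6. access 14: MISS. Cache: [14(c=1) 47(c=2) 17(c=3)]
  7. access 17: HIT, count now 4. Cache: [14(c=1) 47(c=2) 17(c=4)]
  8. access 17: HIT, count now 5. Cache: [14(c=1) 47(c=2) 17(c=5)]
  9. access 14: HIT, count now 2. Cache: [47(c=2) 14(c=2) 17(c=5)]
  10. access 47: HIT, count now 3. Cache: [14(c=2) 47(c=3) 17(c=5)]
  11. access 14: HIT, count now 3. Cache: [47(c=3) 14(c=3) 17(c=5)]
  12. access 47: HIT, count now 4. Cache: [14(c=3) 47(c=4) 17(c=5)]
  13. access 14: HIT, count now 4. Cache: [47(c=4) 14(c=4) 17(c=5)]
  14. access 47: HIT, count now 5. Cache: [14(c=4) 17(c=5) 47(c=5)]
  15. access 47: HIT, count now 6. Cache: [14(c=4) 17(c=5) 47(c=6)]
  16. access 14: HIT, count now 5. Cache: [17(c=5) 14(c=5) 47(c=6)]
  17. access 19: MISS, evict 17(c=5). Cache: [19(c=1) 14(c=5) 47(c=6)]
  18. access 14: HIT, count now 6. Cache: [19(c=1) 47(c=6) 14(c=6)]
  19. access 14: HIT, count now 7. Cache: [19(c=1) 47(c=6) 14(c=7)]
  20. access 19: HIT, count now 2. Cache: [19(c=2) 47(c=6) 14(c=7)]
  21. access 47: HIT, count now 7. Cache: [19(c=2) 14(c=7) 47(c=7)]
  22. access 47: HIT, count now 8. Cache: [19(c=2) 14(c=7) 47(c=8)]
  23. access 14: HIT, count now 8. Cache: [19(c=2) 47(c=8) 14(c=8)]
  24. access 47: HIT, count now 9. Cache: [19(c=2) 14(c=8) 47(c=9)]
  25. access 17: MISS, evict 19(c=2). Cache: [17(c=1) 14(c=8) 47(c=9)]
  26. access 47: HIT, count now 10. Cache: [17(c=1) 14(c=8) 47(c=10)]
  27. access 47: HIT, count now 11. Cache: [17(c=1) 14(c=8) 47(c=11)]
  28. access 47: HIT, count now 12. Cache: [17(c=1) 14(c=8) 47(c=12)]
  29. access 17: HIT, count now 2. Cache: [17(c=2) 14(c=8) 47(c=12)]
  30. access 47: HIT, count now 13. Cache: [17(c=2) 14(c=8) 47(c=13)]
  31. access 17: HIT, count now 3. Cache: [17(c=3) 14(c=8) 47(c=13)]
  32. access 17: HIT, count now 4. Cache: [17(c=4) 14(c=8) 47(c=13)]
  33. access 47: HIT, count now 14. Cache: [17(c=4) 14(c=8) 47(c=14)]
  34. access 17: HIT, count now 5. Cache: [17(c=5) 14(c=8) 47(c=14)]
  35. access 17: HIT, count now 6. Cache: [17(c=6) 14(c=8) 47(c=14)]
  36. access 17: HIT, count now 7. Cache: [17(c=7) 14(c=8) 47(c=14)]
  37. access 17: HIT, count now 8. Cache: [14(c=8) 17(c=8) 47(c=14)]
  38. access 14: HIT, count now 9. Cache: [17(c=8) 14(c=9) 47(c=14)]
Total: 33 hits, 5 misses, 2 evictions

Answer: 14 17 47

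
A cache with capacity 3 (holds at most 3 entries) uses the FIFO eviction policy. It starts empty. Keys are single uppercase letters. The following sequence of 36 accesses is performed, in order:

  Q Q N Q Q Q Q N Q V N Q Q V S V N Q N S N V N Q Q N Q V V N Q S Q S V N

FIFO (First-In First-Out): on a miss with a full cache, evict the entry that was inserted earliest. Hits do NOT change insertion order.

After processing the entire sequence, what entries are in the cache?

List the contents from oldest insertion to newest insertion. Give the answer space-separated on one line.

FIFO simulation (capacity=3):
  1. access Q: MISS. Cache (old->new): [Q]
  2. access Q: HIT. Cache (old->new): [Q]
  3. access N: MISS. Cache (old->new): [Q N]
  4. access Q: HIT. Cache (old->new): [Q N]
  5. access Q: HIT. Cache (old->new): [Q N]
  6. access Q: HIT. Cache (old->new): [Q N]
  7. access Q: HIT. Cache (old->new): [Q N]
  8. access N: HIT. Cache (old->new): [Q N]
  9. access Q: HIT. Cache (old->new): [Q N]
  10. access V: MISS. Cache (old->new): [Q N V]
  11. access N: HIT. Cache (old->new): [Q N V]
  12. access Q: HIT. Cache (old->new): [Q N V]
  13. access Q: HIT. Cache (old->new): [Q N V]
  14. access V: HIT. Cache (old->new): [Q N V]
  15. access S: MISS, evict Q. Cache (old->new): [N V S]
  16. access V: HIT. Cache (old->new): [N V S]
  17. access N: HIT. Cache (old->new): [N V S]
  18. access Q: MISS, evict N. Cache (old->new): [V S Q]
  19. access N: MISS, evict V. Cache (old->new): [S Q N]
  20. access S: HIT. Cache (old->new): [S Q N]
  21. access N: HIT. Cache (old->new): [S Q N]
  22. access V: MISS, evict S. Cache (old->new): [Q N V]
  23. access N: HIT. Cache (old->new): [Q N V]
  24. access Q: HIT. Cache (old->new): [Q N V]
  25. access Q: HIT. Cache (old->new): [Q N V]
  26. access N: HIT. Cache (old->new): [Q N V]
  27. access Q: HIT. Cache (old->new): [Q N V]
  28. access V: HIT. Cache (old->new): [Q N V]
  29. access V: HIT. Cache (old->new): [Q N V]
  30. access N: HIT. Cache (old->new): [Q N V]
  31. access Q: HIT. Cache (old->new): [Q N V]
  32. access S: MISS, evict Q. Cache (old->new): [N V S]
  33. access Q: MISS, evict N. Cache (old->new): [V S Q]
  34. access S: HIT. Cache (old->new): [V S Q]
  35. access V: HIT. Cache (old->new): [V S Q]
  36. access N: MISS, evict V. Cache (old->new): [S Q N]
Total: 26 hits, 10 misses, 7 evictions

Answer: S Q N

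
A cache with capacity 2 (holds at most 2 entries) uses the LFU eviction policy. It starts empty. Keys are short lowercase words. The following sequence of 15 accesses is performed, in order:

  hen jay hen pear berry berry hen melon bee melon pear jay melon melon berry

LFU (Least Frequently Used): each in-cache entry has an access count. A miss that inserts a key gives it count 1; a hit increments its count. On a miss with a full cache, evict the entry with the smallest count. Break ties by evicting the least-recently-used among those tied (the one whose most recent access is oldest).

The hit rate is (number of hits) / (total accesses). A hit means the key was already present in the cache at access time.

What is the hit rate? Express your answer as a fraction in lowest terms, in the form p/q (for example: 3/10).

Answer: 4/15

Derivation:
LFU simulation (capacity=2):
  1. access hen: MISS. Cache: [hen(c=1)]
  2. access jay: MISS. Cache: [hen(c=1) jay(c=1)]
  3. access hen: HIT, count now 2. Cache: [jay(c=1) hen(c=2)]
  4. access pear: MISS, evict jay(c=1). Cache: [pear(c=1) hen(c=2)]
  5. access berry: MISS, evict pear(c=1). Cache: [berry(c=1) hen(c=2)]
  6. access berry: HIT, count now 2. Cache: [hen(c=2) berry(c=2)]
  7. access hen: HIT, count now 3. Cache: [berry(c=2) hen(c=3)]
  8. access melon: MISS, evict berry(c=2). Cache: [melon(c=1) hen(c=3)]
  9. access bee: MISS, evict melon(c=1). Cache: [bee(c=1) hen(c=3)]
  10. access melon: MISS, evict bee(c=1). Cache: [melon(c=1) hen(c=3)]
  11. access pear: MISS, evict melon(c=1). Cache: [pear(c=1) hen(c=3)]
  12. access jay: MISS, evict pear(c=1). Cache: [jay(c=1) hen(c=3)]
  13. access melon: MISS, evict jay(c=1). Cache: [melon(c=1) hen(c=3)]
  14. access melon: HIT, count now 2. Cache: [melon(c=2) hen(c=3)]
  15. access berry: MISS, evict melon(c=2). Cache: [berry(c=1) hen(c=3)]
Total: 4 hits, 11 misses, 9 evictions

Hit rate = 4/15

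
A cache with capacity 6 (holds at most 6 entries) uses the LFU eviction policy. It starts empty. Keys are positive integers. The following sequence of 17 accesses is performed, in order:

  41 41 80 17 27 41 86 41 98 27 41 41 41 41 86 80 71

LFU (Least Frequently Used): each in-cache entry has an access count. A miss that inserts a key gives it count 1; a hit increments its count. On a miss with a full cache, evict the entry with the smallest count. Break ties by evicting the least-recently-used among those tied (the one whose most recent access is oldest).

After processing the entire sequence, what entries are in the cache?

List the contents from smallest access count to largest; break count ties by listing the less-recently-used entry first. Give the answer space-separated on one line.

LFU simulation (capacity=6):
  1. access 41: MISS. Cache: [41(c=1)]
  2. access 41: HIT, count now 2. Cache: [41(c=2)]
  3. access 80: MISS. Cache: [80(c=1) 41(c=2)]
  4. access 17: MISS. Cache: [80(c=1) 17(c=1) 41(c=2)]
  5. access 27: MISS. Cache: [80(c=1) 17(c=1) 27(c=1) 41(c=2)]
  6. access 41: HIT, count now 3. Cache: [80(c=1) 17(c=1) 27(c=1) 41(c=3)]
  7. access 86: MISS. Cache: [80(c=1) 17(c=1) 27(c=1) 86(c=1) 41(c=3)]
  8. access 41: HIT, count now 4. Cache: [80(c=1) 17(c=1) 27(c=1) 86(c=1) 41(c=4)]
  9. access 98: MISS. Cache: [80(c=1) 17(c=1) 27(c=1) 86(c=1) 98(c=1) 41(c=4)]
  10. access 27: HIT, count now 2. Cache: [80(c=1) 17(c=1) 86(c=1) 98(c=1) 27(c=2) 41(c=4)]
  11. access 41: HIT, count now 5. Cache: [80(c=1) 17(c=1) 86(c=1) 98(c=1) 27(c=2) 41(c=5)]
  12. access 41: HIT, count now 6. Cache: [80(c=1) 17(c=1) 86(c=1) 98(c=1) 27(c=2) 41(c=6)]
  13. access 41: HIT, count now 7. Cache: [80(c=1) 17(c=1) 86(c=1) 98(c=1) 27(c=2) 41(c=7)]
  14. access 41: HIT, count now 8. Cache: [80(c=1) 17(c=1) 86(c=1) 98(c=1) 27(c=2) 41(c=8)]
  15. access 86: HIT, count now 2. Cache: [80(c=1) 17(c=1) 98(c=1) 27(c=2) 86(c=2) 41(c=8)]
  16. access 80: HIT, count now 2. Cache: [17(c=1) 98(c=1) 27(c=2) 86(c=2) 80(c=2) 41(c=8)]
  17. access 71: MISS, evict 17(c=1). Cache: [98(c=1) 71(c=1) 27(c=2) 86(c=2) 80(c=2) 41(c=8)]
Total: 10 hits, 7 misses, 1 evictions

Answer: 98 71 27 86 80 41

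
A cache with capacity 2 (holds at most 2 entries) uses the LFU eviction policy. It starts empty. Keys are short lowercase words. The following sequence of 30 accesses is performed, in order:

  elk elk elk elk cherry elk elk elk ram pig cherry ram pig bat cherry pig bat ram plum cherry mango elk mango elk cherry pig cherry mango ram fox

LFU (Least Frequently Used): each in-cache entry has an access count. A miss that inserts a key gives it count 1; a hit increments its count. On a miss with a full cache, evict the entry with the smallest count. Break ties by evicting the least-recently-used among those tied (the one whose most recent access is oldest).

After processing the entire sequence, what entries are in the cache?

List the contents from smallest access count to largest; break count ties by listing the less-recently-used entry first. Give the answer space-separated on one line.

Answer: fox elk

Derivation:
LFU simulation (capacity=2):
  1. access elk: MISS. Cache: [elk(c=1)]
  2. access elk: HIT, count now 2. Cache: [elk(c=2)]
  3. access elk: HIT, count now 3. Cache: [elk(c=3)]
  4. access elk: HIT, count now 4. Cache: [elk(c=4)]
  5. access cherry: MISS. Cache: [cherry(c=1) elk(c=4)]
  6. access elk: HIT, count now 5. Cache: [cherry(c=1) elk(c=5)]
  7. access elk: HIT, count now 6. Cache: [cherry(c=1) elk(c=6)]
  8. access elk: HIT, count now 7. Cache: [cherry(c=1) elk(c=7)]
  9. access ram: MISS, evict cherry(c=1). Cache: [ram(c=1) elk(c=7)]
  10. access pig: MISS, evict ram(c=1). Cache: [pig(c=1) elk(c=7)]
  11. access cherry: MISS, evict pig(c=1). Cache: [cherry(c=1) elk(c=7)]
  12. access ram: MISS, evict cherry(c=1). Cache: [ram(c=1) elk(c=7)]
  13. access pig: MISS, evict ram(c=1). Cache: [pig(c=1) elk(c=7)]
  14. access bat: MISS, evict pig(c=1). Cache: [bat(c=1) elk(c=7)]
  15. access cherry: MISS, evict bat(c=1). Cache: [cherry(c=1) elk(c=7)]
  16. access pig: MISS, evict cherry(c=1). Cache: [pig(c=1) elk(c=7)]
  17. access bat: MISS, evict pig(c=1). Cache: [bat(c=1) elk(c=7)]
  18. access ram: MISS, evict bat(c=1). Cache: [ram(c=1) elk(c=7)]
  19. access plum: MISS, evict ram(c=1). Cache: [plum(c=1) elk(c=7)]
  20. access cherry: MISS, evict plum(c=1). Cache: [cherry(c=1) elk(c=7)]
  21. access mango: MISS, evict cherry(c=1). Cache: [mango(c=1) elk(c=7)]
  22. access elk: HIT, count now 8. Cache: [mango(c=1) elk(c=8)]
  23. access mango: HIT, count now 2. Cache: [mango(c=2) elk(c=8)]
  24. access elk: HIT, count now 9. Cache: [mango(c=2) elk(c=9)]
  25. access cherry: MISS, evict mango(c=2). Cache: [cherry(c=1) elk(c=9)]
  26. access pig: MISS, evict cherry(c=1). Cache: [pig(c=1) elk(c=9)]
  27. access cherry: MISS, evict pig(c=1). Cache: [cherry(c=1) elk(c=9)]
  28. access mango: MISS, evict cherry(c=1). Cache: [mango(c=1) elk(c=9)]
  29. access ram: MISS, evict mango(c=1). Cache: [ram(c=1) elk(c=9)]
  30. access fox: MISS, evict ram(c=1). Cache: [fox(c=1) elk(c=9)]
Total: 9 hits, 21 misses, 19 evictions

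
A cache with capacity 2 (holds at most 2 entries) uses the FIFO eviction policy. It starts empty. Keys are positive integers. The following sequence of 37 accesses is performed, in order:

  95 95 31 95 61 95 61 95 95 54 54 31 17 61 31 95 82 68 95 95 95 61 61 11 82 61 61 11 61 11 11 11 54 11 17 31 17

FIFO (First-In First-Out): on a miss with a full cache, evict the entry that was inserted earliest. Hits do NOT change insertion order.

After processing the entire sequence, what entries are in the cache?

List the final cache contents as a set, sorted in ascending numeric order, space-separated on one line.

Answer: 17 31

Derivation:
FIFO simulation (capacity=2):
  1. access 95: MISS. Cache (old->new): [95]
  2. access 95: HIT. Cache (old->new): [95]
  3. access 31: MISS. Cache (old->new): [95 31]
  4. access 95: HIT. Cache (old->new): [95 31]
  5. access 61: MISS, evict 95. Cache (old->new): [31 61]
  6. access 95: MISS, evict 31. Cache (old->new): [61 95]
  7. access 61: HIT. Cache (old->new): [61 95]
  8. access 95: HIT. Cache (old->new): [61 95]
  9. access 95: HIT. Cache (old->new): [61 95]
  10. access 54: MISS, evict 61. Cache (old->new): [95 54]
  11. access 54: HIT. Cache (old->new): [95 54]
  12. access 31: MISS, evict 95. Cache (old->new): [54 31]
  13. access 17: MISS, evict 54. Cache (old->new): [31 17]
  14. access 61: MISS, evict 31. Cache (old->new): [17 61]
  15. access 31: MISS, evict 17. Cache (old->new): [61 31]
  16. access 95: MISS, evict 61. Cache (old->new): [31 95]
  17. access 82: MISS, evict 31. Cache (old->new): [95 82]
  18. access 68: MISS, evict 95. Cache (old->new): [82 68]
  19. access 95: MISS, evict 82. Cache (old->new): [68 95]
  20. access 95: HIT. Cache (old->new): [68 95]
  21. access 95: HIT. Cache (old->new): [68 95]
  22. access 61: MISS, evict 68. Cache (old->new): [95 61]
  23. access 61: HIT. Cache (old->new): [95 61]
  24. access 11: MISS, evict 95. Cache (old->new): [61 11]
  25. access 82: MISS, evict 61. Cache (old->new): [11 82]
  26. access 61: MISS, evict 11. Cache (old->new): [82 61]
  27. access 61: HIT. Cache (old->new): [82 61]
  28. access 11: MISS, evict 82. Cache (old->new): [61 11]
  29. access 61: HIT. Cache (old->new): [61 11]
  30. access 11: HIT. Cache (old->new): [61 11]
  31. access 11: HIT. Cache (old->new): [61 11]
  32. access 11: HIT. Cache (old->new): [61 11]
  33. access 54: MISS, evict 61. Cache (old->new): [11 54]
  34. access 11: HIT. Cache (old->new): [11 54]
  35. access 17: MISS, evict 11. Cache (old->new): [54 17]
  36. access 31: MISS, evict 54. Cache (old->new): [17 31]
  37. access 17: HIT. Cache (old->new): [17 31]
Total: 16 hits, 21 misses, 19 evictions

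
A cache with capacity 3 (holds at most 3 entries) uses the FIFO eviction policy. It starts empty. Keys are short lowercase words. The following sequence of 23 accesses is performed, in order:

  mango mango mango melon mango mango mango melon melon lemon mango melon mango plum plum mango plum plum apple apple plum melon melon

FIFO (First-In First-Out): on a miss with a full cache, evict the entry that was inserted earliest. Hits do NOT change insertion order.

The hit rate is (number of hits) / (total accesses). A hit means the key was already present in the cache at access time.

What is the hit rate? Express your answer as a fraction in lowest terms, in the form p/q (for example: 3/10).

Answer: 16/23

Derivation:
FIFO simulation (capacity=3):
  1. access mango: MISS. Cache (old->new): [mango]
  2. access mango: HIT. Cache (old->new): [mango]
  3. access mango: HIT. Cache (old->new): [mango]
  4. access melon: MISS. Cache (old->new): [mango melon]
  5. access mango: HIT. Cache (old->new): [mango melon]
  6. access mango: HIT. Cache (old->new): [mango melon]
  7. access mango: HIT. Cache (old->new): [mango melon]
  8. access melon: HIT. Cache (old->new): [mango melon]
  9. access melon: HIT. Cache (old->new): [mango melon]
  10. access lemon: MISS. Cache (old->new): [mango melon lemon]
  11. access mango: HIT. Cache (old->new): [mango melon lemon]
  12. access melon: HIT. Cache (old->new): [mango melon lemon]
  13. access mango: HIT. Cache (old->new): [mango melon lemon]
  14. access plum: MISS, evict mango. Cache (old->new): [melon lemon plum]
  15. access plum: HIT. Cache (old->new): [melon lemon plum]
  16. access mango: MISS, evict melon. Cache (old->new): [lemon plum mango]
  17. access plum: HIT. Cache (old->new): [lemon plum mango]
  18. access plum: HIT. Cache (old->new): [lemon plum mango]
  19. access apple: MISS, evict lemon. Cache (old->new): [plum mango apple]
  20. access apple: HIT. Cache (old->new): [plum mango apple]
  21. access plum: HIT. Cache (old->new): [plum mango apple]
  22. access melon: MISS, evict plum. Cache (old->new): [mango apple melon]
  23. access melon: HIT. Cache (old->new): [mango apple melon]
Total: 16 hits, 7 misses, 4 evictions

Hit rate = 16/23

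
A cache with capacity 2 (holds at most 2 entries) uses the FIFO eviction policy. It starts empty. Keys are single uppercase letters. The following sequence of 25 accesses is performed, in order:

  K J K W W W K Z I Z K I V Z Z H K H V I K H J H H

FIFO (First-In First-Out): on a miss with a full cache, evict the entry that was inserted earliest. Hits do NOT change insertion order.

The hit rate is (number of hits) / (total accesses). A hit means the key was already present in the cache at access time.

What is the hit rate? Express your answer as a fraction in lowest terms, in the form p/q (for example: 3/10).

FIFO simulation (capacity=2):
  1. access K: MISS. Cache (old->new): [K]
  2. access J: MISS. Cache (old->new): [K J]
  3. access K: HIT. Cache (old->new): [K J]
  4. access W: MISS, evict K. Cache (old->new): [J W]
  5. access W: HIT. Cache (old->new): [J W]
  6. access W: HIT. Cache (old->new): [J W]
  7. access K: MISS, evict J. Cache (old->new): [W K]
  8. access Z: MISS, evict W. Cache (old->new): [K Z]
  9. access I: MISS, evict K. Cache (old->new): [Z I]
  10. access Z: HIT. Cache (old->new): [Z I]
  11. access K: MISS, evict Z. Cache (old->new): [I K]
  12. access I: HIT. Cache (old->new): [I K]
  13. access V: MISS, evict I. Cache (old->new): [K V]
  14. access Z: MISS, evict K. Cache (old->new): [V Z]
  15. access Z: HIT. Cache (old->new): [V Z]
  16. access H: MISS, evict V. Cache (old->new): [Z H]
  17. access K: MISS, evict Z. Cache (old->new): [H K]
  18. access H: HIT. Cache (old->new): [H K]
  19. access V: MISS, evict H. Cache (old->new): [K V]
  20. access I: MISS, evict K. Cache (old->new): [V I]
  21. access K: MISS, evict V. Cache (old->new): [I K]
  22. access H: MISS, evict I. Cache (old->new): [K H]
  23. access J: MISS, evict K. Cache (old->new): [H J]
  24. access H: HIT. Cache (old->new): [H J]
  25. access H: HIT. Cache (old->new): [H J]
Total: 9 hits, 16 misses, 14 evictions

Hit rate = 9/25

Answer: 9/25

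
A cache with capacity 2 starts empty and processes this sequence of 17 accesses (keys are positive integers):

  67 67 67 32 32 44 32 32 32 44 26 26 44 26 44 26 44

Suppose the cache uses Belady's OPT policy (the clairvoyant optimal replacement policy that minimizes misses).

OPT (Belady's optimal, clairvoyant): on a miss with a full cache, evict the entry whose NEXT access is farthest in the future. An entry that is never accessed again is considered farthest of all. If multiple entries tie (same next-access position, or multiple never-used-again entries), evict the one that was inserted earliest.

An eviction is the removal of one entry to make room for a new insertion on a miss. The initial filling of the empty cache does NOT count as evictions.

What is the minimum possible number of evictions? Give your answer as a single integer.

Answer: 2

Derivation:
OPT (Belady) simulation (capacity=2):
  1. access 67: MISS. Cache: [67]
  2. access 67: HIT. Next use of 67: step 3. Cache: [67]
  3. access 67: HIT. Next use of 67: never. Cache: [67]
  4. access 32: MISS. Cache: [67 32]
  5. access 32: HIT. Next use of 32: step 7. Cache: [67 32]
  6. access 44: MISS, evict 67 (next use: never). Cache: [32 44]
  7. access 32: HIT. Next use of 32: step 8. Cache: [32 44]
  8. access 32: HIT. Next use of 32: step 9. Cache: [32 44]
  9. access 32: HIT. Next use of 32: never. Cache: [32 44]
  10. access 44: HIT. Next use of 44: step 13. Cache: [32 44]
  11. access 26: MISS, evict 32 (next use: never). Cache: [44 26]
  12. access 26: HIT. Next use of 26: step 14. Cache: [44 26]
  13. access 44: HIT. Next use of 44: step 15. Cache: [44 26]
  14. access 26: HIT. Next use of 26: step 16. Cache: [44 26]
  15. access 44: HIT. Next use of 44: step 17. Cache: [44 26]
  16. access 26: HIT. Next use of 26: never. Cache: [44 26]
  17. access 44: HIT. Next use of 44: never. Cache: [44 26]
Total: 13 hits, 4 misses, 2 evictions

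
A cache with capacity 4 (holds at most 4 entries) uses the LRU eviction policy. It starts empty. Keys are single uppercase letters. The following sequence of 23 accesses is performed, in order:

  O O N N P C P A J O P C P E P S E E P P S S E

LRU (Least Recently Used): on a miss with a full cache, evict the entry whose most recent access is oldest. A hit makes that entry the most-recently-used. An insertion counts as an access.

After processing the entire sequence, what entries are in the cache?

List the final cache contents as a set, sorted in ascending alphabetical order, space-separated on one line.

Answer: C E P S

Derivation:
LRU simulation (capacity=4):
  1. access O: MISS. Cache (LRU->MRU): [O]
  2. access O: HIT. Cache (LRU->MRU): [O]
  3. access N: MISS. Cache (LRU->MRU): [O N]
  4. access N: HIT. Cache (LRU->MRU): [O N]
  5. access P: MISS. Cache (LRU->MRU): [O N P]
  6. access C: MISS. Cache (LRU->MRU): [O N P C]
  7. access P: HIT. Cache (LRU->MRU): [O N C P]
  8. access A: MISS, evict O. Cache (LRU->MRU): [N C P A]
  9. access J: MISS, evict N. Cache (LRU->MRU): [C P A J]
  10. access O: MISS, evict C. Cache (LRU->MRU): [P A J O]
  11. access P: HIT. Cache (LRU->MRU): [A J O P]
  12. access C: MISS, evict A. Cache (LRU->MRU): [J O P C]
  13. access P: HIT. Cache (LRU->MRU): [J O C P]
  14. access E: MISS, evict J. Cache (LRU->MRU): [O C P E]
  15. access P: HIT. Cache (LRU->MRU): [O C E P]
  16. access S: MISS, evict O. Cache (LRU->MRU): [C E P S]
  17. access E: HIT. Cache (LRU->MRU): [C P S E]
  18. access E: HIT. Cache (LRU->MRU): [C P S E]
  19. access P: HIT. Cache (LRU->MRU): [C S E P]
  20. access P: HIT. Cache (LRU->MRU): [C S E P]
  21. access S: HIT. Cache (LRU->MRU): [C E P S]
  22. access S: HIT. Cache (LRU->MRU): [C E P S]
  23. access E: HIT. Cache (LRU->MRU): [C P S E]
Total: 13 hits, 10 misses, 6 evictions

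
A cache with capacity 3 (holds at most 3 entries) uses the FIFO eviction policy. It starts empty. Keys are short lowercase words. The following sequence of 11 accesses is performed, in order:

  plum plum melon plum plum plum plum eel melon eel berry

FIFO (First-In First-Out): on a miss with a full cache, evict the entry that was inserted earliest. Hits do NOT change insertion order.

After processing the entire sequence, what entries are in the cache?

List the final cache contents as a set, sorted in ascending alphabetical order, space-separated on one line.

Answer: berry eel melon

Derivation:
FIFO simulation (capacity=3):
  1. access plum: MISS. Cache (old->new): [plum]
  2. access plum: HIT. Cache (old->new): [plum]
  3. access melon: MISS. Cache (old->new): [plum melon]
  4. access plum: HIT. Cache (old->new): [plum melon]
  5. access plum: HIT. Cache (old->new): [plum melon]
  6. access plum: HIT. Cache (old->new): [plum melon]
  7. access plum: HIT. Cache (old->new): [plum melon]
  8. access eel: MISS. Cache (old->new): [plum melon eel]
  9. access melon: HIT. Cache (old->new): [plum melon eel]
  10. access eel: HIT. Cache (old->new): [plum melon eel]
  11. access berry: MISS, evict plum. Cache (old->new): [melon eel berry]
Total: 7 hits, 4 misses, 1 evictions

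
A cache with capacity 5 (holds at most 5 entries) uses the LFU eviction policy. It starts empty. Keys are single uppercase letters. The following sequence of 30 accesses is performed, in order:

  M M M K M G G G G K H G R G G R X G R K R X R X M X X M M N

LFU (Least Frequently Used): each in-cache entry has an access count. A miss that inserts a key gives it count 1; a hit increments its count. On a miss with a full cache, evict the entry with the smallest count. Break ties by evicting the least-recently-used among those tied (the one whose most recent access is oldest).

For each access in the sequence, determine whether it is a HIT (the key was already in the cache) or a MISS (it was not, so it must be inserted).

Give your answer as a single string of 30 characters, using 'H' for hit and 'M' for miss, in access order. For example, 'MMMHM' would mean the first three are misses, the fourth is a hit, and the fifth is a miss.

LFU simulation (capacity=5):
  1. access M: MISS. Cache: [M(c=1)]
  2. access M: HIT, count now 2. Cache: [M(c=2)]
  3. access M: HIT, count now 3. Cache: [M(c=3)]
  4. access K: MISS. Cache: [K(c=1) M(c=3)]
  5. access M: HIT, count now 4. Cache: [K(c=1) M(c=4)]
  6. access G: MISS. Cache: [K(c=1) G(c=1) M(c=4)]
  7. access G: HIT, count now 2. Cache: [K(c=1) G(c=2) M(c=4)]
  8. access G: HIT, count now 3. Cache: [K(c=1) G(c=3) M(c=4)]
  9. access G: HIT, count now 4. Cache: [K(c=1) M(c=4) G(c=4)]
  10. access K: HIT, count now 2. Cache: [K(c=2) M(c=4) G(c=4)]
  11. access H: MISS. Cache: [H(c=1) K(c=2) M(c=4) G(c=4)]
  12. access G: HIT, count now 5. Cache: [H(c=1) K(c=2) M(c=4) G(c=5)]
  13. access R: MISS. Cache: [H(c=1) R(c=1) K(c=2) M(c=4) G(c=5)]
  14. access G: HIT, count now 6. Cache: [H(c=1) R(c=1) K(c=2) M(c=4) G(c=6)]
  15. access G: HIT, count now 7. Cache: [H(c=1) R(c=1) K(c=2) M(c=4) G(c=7)]
  16. access R: HIT, count now 2. Cache: [H(c=1) K(c=2) R(c=2) M(c=4) G(c=7)]
  17. access X: MISS, evict H(c=1). Cache: [X(c=1) K(c=2) R(c=2) M(c=4) G(c=7)]
  18. access G: HIT, count now 8. Cache: [X(c=1) K(c=2) R(c=2) M(c=4) G(c=8)]
  19. access R: HIT, count now 3. Cache: [X(c=1) K(c=2) R(c=3) M(c=4) G(c=8)]
  20. access K: HIT, count now 3. Cache: [X(c=1) R(c=3) K(c=3) M(c=4) G(c=8)]
  21. access R: HIT, count now 4. Cache: [X(c=1) K(c=3) M(c=4) R(c=4) G(c=8)]
  22. access X: HIT, count now 2. Cache: [X(c=2) K(c=3) M(c=4) R(c=4) G(c=8)]
  23. access R: HIT, count now 5. Cache: [X(c=2) K(c=3) M(c=4) R(c=5) G(c=8)]
  24. access X: HIT, count now 3. Cache: [K(c=3) X(c=3) M(c=4) R(c=5) G(c=8)]
  25. access M: HIT, count now 5. Cache: [K(c=3) X(c=3) R(c=5) M(c=5) G(c=8)]
  26. access X: HIT, count now 4. Cache: [K(c=3) X(c=4) R(c=5) M(c=5) G(c=8)]
  27. access X: HIT, count now 5. Cache: [K(c=3) R(c=5) M(c=5) X(c=5) G(c=8)]
  28. access M: HIT, count now 6. Cache: [K(c=3) R(c=5) X(c=5) M(c=6) G(c=8)]
  29. access M: HIT, count now 7. Cache: [K(c=3) R(c=5) X(c=5) M(c=7) G(c=8)]
  30. access N: MISS, evict K(c=3). Cache: [N(c=1) R(c=5) X(c=5) M(c=7) G(c=8)]
Total: 23 hits, 7 misses, 2 evictions

Answer: MHHMHMHHHHMHMHHHMHHHHHHHHHHHHM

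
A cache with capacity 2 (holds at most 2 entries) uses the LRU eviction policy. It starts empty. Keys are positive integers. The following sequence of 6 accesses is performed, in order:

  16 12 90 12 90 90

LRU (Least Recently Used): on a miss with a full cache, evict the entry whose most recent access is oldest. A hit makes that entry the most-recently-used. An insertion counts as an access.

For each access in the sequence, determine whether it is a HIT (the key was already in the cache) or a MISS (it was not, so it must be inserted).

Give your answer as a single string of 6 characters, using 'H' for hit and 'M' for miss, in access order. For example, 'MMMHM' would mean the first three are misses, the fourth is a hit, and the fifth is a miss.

LRU simulation (capacity=2):
  1. access 16: MISS. Cache (LRU->MRU): [16]
  2. access 12: MISS. Cache (LRU->MRU): [16 12]
  3. access 90: MISS, evict 16. Cache (LRU->MRU): [12 90]
  4. access 12: HIT. Cache (LRU->MRU): [90 12]
  5. access 90: HIT. Cache (LRU->MRU): [12 90]
  6. access 90: HIT. Cache (LRU->MRU): [12 90]
Total: 3 hits, 3 misses, 1 evictions

Answer: MMMHHH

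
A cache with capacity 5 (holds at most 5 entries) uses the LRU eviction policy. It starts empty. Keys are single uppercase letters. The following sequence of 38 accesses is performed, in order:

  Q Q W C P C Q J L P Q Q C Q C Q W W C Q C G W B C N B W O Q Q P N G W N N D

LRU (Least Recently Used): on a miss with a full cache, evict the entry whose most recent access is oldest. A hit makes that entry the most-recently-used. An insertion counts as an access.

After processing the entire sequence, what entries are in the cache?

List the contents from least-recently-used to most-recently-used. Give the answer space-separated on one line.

LRU simulation (capacity=5):
  1. access Q: MISS. Cache (LRU->MRU): [Q]
  2. access Q: HIT. Cache (LRU->MRU): [Q]
  3. access W: MISS. Cache (LRU->MRU): [Q W]
  4. access C: MISS. Cache (LRU->MRU): [Q W C]
  5. access P: MISS. Cache (LRU->MRU): [Q W C P]
  6. access C: HIT. Cache (LRU->MRU): [Q W P C]
  7. access Q: HIT. Cache (LRU->MRU): [W P C Q]
  8. access J: MISS. Cache (LRU->MRU): [W P C Q J]
  9. access L: MISS, evict W. Cache (LRU->MRU): [P C Q J L]
  10. access P: HIT. Cache (LRU->MRU): [C Q J L P]
  11. access Q: HIT. Cache (LRU->MRU): [C J L P Q]
  12. access Q: HIT. Cache (LRU->MRU): [C J L P Q]
  13. access C: HIT. Cache (LRU->MRU): [J L P Q C]
  14. access Q: HIT. Cache (LRU->MRU): [J L P C Q]
  15. access C: HIT. Cache (LRU->MRU): [J L P Q C]
  16. access Q: HIT. Cache (LRU->MRU): [J L P C Q]
  17. access W: MISS, evict J. Cache (LRU->MRU): [L P C Q W]
  18. access W: HIT. Cache (LRU->MRU): [L P C Q W]
  19. access C: HIT. Cache (LRU->MRU): [L P Q W C]
  20. access Q: HIT. Cache (LRU->MRU): [L P W C Q]
  21. access C: HIT. Cache (LRU->MRU): [L P W Q C]
  22. access G: MISS, evict L. Cache (LRU->MRU): [P W Q C G]
  23. access W: HIT. Cache (LRU->MRU): [P Q C G W]
  24. access B: MISS, evict P. Cache (LRU->MRU): [Q C G W B]
  25. access C: HIT. Cache (LRU->MRU): [Q G W B C]
  26. access N: MISS, evict Q. Cache (LRU->MRU): [G W B C N]
  27. access B: HIT. Cache (LRU->MRU): [G W C N B]
  28. access W: HIT. Cache (LRU->MRU): [G C N B W]
  29. access O: MISS, evict G. Cache (LRU->MRU): [C N B W O]
  30. access Q: MISS, evict C. Cache (LRU->MRU): [N B W O Q]
  31. access Q: HIT. Cache (LRU->MRU): [N B W O Q]
  32. access P: MISS, evict N. Cache (LRU->MRU): [B W O Q P]
  33. access N: MISS, evict B. Cache (LRU->MRU): [W O Q P N]
  34. access G: MISS, evict W. Cache (LRU->MRU): [O Q P N G]
  35. access W: MISS, evict O. Cache (LRU->MRU): [Q P N G W]
  36. access N: HIT. Cache (LRU->MRU): [Q P G W N]
  37. access N: HIT. Cache (LRU->MRU): [Q P G W N]
  38. access D: MISS, evict Q. Cache (LRU->MRU): [P G W N D]
Total: 21 hits, 17 misses, 12 evictions

Answer: P G W N D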